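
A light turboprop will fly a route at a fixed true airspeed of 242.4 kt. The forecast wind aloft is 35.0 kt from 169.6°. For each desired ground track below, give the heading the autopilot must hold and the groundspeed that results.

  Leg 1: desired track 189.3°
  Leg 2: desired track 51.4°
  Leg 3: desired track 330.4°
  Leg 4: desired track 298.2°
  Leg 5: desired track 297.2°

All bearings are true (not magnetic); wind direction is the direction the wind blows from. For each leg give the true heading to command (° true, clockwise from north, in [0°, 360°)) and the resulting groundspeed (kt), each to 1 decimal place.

Leg 1: heading=186.5°, groundspeed=209.2 kt
Leg 2: heading=58.7°, groundspeed=257.0 kt
Leg 3: heading=327.7°, groundspeed=275.2 kt
Leg 4: heading=291.7°, groundspeed=262.7 kt
Leg 5: heading=290.6°, groundspeed=262.2 kt

Leg 1: desired track 189.3°; wind correction -2.8° → command heading 186.5°, groundspeed 209.2 kt
Leg 2: desired track 51.4°; wind correction +7.3° → command heading 58.7°, groundspeed 257.0 kt
Leg 3: desired track 330.4°; wind correction -2.7° → command heading 327.7°, groundspeed 275.2 kt
Leg 4: desired track 298.2°; wind correction -6.5° → command heading 291.7°, groundspeed 262.7 kt
Leg 5: desired track 297.2°; wind correction -6.6° → command heading 290.6°, groundspeed 262.2 kt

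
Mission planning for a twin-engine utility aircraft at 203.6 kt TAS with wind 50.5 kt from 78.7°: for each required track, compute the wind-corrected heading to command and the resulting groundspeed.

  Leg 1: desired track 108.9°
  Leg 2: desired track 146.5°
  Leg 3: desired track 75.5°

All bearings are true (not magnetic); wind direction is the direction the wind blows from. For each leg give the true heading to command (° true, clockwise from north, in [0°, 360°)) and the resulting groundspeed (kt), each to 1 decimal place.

Leg 1: desired track 108.9°; wind correction -7.2° → command heading 101.7°, groundspeed 158.4 kt
Leg 2: desired track 146.5°; wind correction -13.3° → command heading 133.2°, groundspeed 179.1 kt
Leg 3: desired track 75.5°; wind correction +0.8° → command heading 76.3°, groundspeed 153.2 kt

Leg 1: heading=101.7°, groundspeed=158.4 kt
Leg 2: heading=133.2°, groundspeed=179.1 kt
Leg 3: heading=76.3°, groundspeed=153.2 kt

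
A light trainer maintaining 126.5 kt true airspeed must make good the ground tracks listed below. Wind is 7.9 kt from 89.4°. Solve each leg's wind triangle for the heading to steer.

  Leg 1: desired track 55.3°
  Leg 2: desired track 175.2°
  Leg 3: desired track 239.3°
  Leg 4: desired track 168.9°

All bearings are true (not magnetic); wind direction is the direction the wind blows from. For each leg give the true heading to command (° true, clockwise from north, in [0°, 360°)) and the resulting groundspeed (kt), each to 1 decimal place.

Leg 1: heading=57.3°, groundspeed=119.9 kt
Leg 2: heading=171.6°, groundspeed=125.7 kt
Leg 3: heading=237.5°, groundspeed=133.3 kt
Leg 4: heading=165.4°, groundspeed=124.8 kt

Leg 1: desired track 55.3°; wind correction +2.0° → command heading 57.3°, groundspeed 119.9 kt
Leg 2: desired track 175.2°; wind correction -3.6° → command heading 171.6°, groundspeed 125.7 kt
Leg 3: desired track 239.3°; wind correction -1.8° → command heading 237.5°, groundspeed 133.3 kt
Leg 4: desired track 168.9°; wind correction -3.5° → command heading 165.4°, groundspeed 124.8 kt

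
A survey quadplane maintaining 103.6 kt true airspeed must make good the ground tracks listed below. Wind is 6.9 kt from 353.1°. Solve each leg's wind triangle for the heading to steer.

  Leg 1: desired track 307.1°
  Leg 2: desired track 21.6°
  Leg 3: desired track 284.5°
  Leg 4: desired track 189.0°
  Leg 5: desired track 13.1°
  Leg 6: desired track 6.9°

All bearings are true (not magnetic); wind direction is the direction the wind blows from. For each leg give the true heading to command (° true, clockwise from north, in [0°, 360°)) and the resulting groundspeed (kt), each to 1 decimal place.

Leg 1: desired track 307.1°; wind correction +2.7° → command heading 309.8°, groundspeed 98.7 kt
Leg 2: desired track 21.6°; wind correction -1.8° → command heading 19.8°, groundspeed 97.5 kt
Leg 3: desired track 284.5°; wind correction +3.6° → command heading 288.1°, groundspeed 100.9 kt
Leg 4: desired track 189.0°; wind correction +1.0° → command heading 190.0°, groundspeed 110.2 kt
Leg 5: desired track 13.1°; wind correction -1.3° → command heading 11.8°, groundspeed 97.1 kt
Leg 6: desired track 6.9°; wind correction -0.9° → command heading 6.0°, groundspeed 96.9 kt

Leg 1: heading=309.8°, groundspeed=98.7 kt
Leg 2: heading=19.8°, groundspeed=97.5 kt
Leg 3: heading=288.1°, groundspeed=100.9 kt
Leg 4: heading=190.0°, groundspeed=110.2 kt
Leg 5: heading=11.8°, groundspeed=97.1 kt
Leg 6: heading=6.0°, groundspeed=96.9 kt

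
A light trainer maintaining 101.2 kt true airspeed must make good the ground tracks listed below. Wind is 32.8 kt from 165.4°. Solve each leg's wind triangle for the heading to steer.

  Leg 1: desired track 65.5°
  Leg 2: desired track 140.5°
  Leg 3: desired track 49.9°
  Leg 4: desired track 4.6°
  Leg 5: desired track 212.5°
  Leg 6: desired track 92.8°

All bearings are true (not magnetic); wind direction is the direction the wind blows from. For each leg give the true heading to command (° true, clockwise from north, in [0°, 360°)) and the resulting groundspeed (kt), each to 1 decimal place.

Leg 1: heading=84.1°, groundspeed=101.5 kt
Leg 2: heading=148.3°, groundspeed=70.5 kt
Leg 3: heading=66.9°, groundspeed=110.9 kt
Leg 4: heading=10.7°, groundspeed=131.6 kt
Leg 5: heading=198.8°, groundspeed=76.0 kt
Leg 6: heading=110.8°, groundspeed=86.4 kt

Leg 1: desired track 65.5°; wind correction +18.6° → command heading 84.1°, groundspeed 101.5 kt
Leg 2: desired track 140.5°; wind correction +7.8° → command heading 148.3°, groundspeed 70.5 kt
Leg 3: desired track 49.9°; wind correction +17.0° → command heading 66.9°, groundspeed 110.9 kt
Leg 4: desired track 4.6°; wind correction +6.1° → command heading 10.7°, groundspeed 131.6 kt
Leg 5: desired track 212.5°; wind correction -13.7° → command heading 198.8°, groundspeed 76.0 kt
Leg 6: desired track 92.8°; wind correction +18.0° → command heading 110.8°, groundspeed 86.4 kt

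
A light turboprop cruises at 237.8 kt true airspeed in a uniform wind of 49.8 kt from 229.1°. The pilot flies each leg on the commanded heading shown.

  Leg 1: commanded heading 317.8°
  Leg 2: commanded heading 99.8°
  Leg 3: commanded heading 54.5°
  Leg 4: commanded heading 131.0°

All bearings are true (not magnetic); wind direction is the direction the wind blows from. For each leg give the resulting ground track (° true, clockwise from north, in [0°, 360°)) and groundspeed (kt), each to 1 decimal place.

Leg 1: track=329.7°, groundspeed=241.9 kt
Leg 2: track=91.7°, groundspeed=272.1 kt
Leg 3: track=53.6°, groundspeed=287.4 kt
Leg 4: track=119.6°, groundspeed=249.7 kt

Leg 1: heading 317.8°; drift +11.9° → track 329.7°, groundspeed 241.9 kt
Leg 2: heading 99.8°; drift -8.1° → track 91.7°, groundspeed 272.1 kt
Leg 3: heading 54.5°; drift -0.9° → track 53.6°, groundspeed 287.4 kt
Leg 4: heading 131.0°; drift -11.4° → track 119.6°, groundspeed 249.7 kt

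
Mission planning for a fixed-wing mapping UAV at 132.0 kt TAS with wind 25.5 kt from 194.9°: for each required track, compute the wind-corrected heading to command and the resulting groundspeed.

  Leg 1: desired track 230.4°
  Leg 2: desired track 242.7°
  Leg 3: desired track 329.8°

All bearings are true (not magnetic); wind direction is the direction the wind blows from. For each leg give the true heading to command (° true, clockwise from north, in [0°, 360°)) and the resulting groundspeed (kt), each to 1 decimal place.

Leg 1: desired track 230.4°; wind correction -6.4° → command heading 224.0°, groundspeed 110.4 kt
Leg 2: desired track 242.7°; wind correction -8.2° → command heading 234.5°, groundspeed 113.5 kt
Leg 3: desired track 329.8°; wind correction -7.9° → command heading 321.9°, groundspeed 148.8 kt

Leg 1: heading=224.0°, groundspeed=110.4 kt
Leg 2: heading=234.5°, groundspeed=113.5 kt
Leg 3: heading=321.9°, groundspeed=148.8 kt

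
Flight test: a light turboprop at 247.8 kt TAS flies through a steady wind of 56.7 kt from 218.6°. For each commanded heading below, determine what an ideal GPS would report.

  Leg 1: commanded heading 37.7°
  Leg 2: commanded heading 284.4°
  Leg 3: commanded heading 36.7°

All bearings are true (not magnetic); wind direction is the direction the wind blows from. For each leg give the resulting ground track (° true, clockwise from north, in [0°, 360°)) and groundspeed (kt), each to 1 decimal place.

Leg 1: heading 37.7°; drift +0.2° → track 37.9°, groundspeed 304.5 kt
Leg 2: heading 284.4°; drift +13.0° → track 297.4°, groundspeed 230.4 kt
Leg 3: heading 36.7°; drift +0.4° → track 37.1°, groundspeed 304.5 kt

Leg 1: track=37.9°, groundspeed=304.5 kt
Leg 2: track=297.4°, groundspeed=230.4 kt
Leg 3: track=37.1°, groundspeed=304.5 kt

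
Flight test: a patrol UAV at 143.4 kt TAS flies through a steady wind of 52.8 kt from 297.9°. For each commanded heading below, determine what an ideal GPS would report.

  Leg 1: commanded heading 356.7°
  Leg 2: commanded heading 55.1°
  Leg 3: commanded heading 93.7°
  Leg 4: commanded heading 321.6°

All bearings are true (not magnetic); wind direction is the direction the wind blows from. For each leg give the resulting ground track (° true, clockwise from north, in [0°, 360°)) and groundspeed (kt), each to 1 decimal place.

Leg 1: heading 356.7°; drift +21.3° → track 18.0°, groundspeed 124.5 kt
Leg 2: heading 55.1°; drift +15.7° → track 70.8°, groundspeed 174.0 kt
Leg 3: heading 93.7°; drift +6.4° → track 100.1°, groundspeed 192.8 kt
Leg 4: heading 321.6°; drift +12.6° → track 334.2°, groundspeed 97.4 kt

Leg 1: track=18.0°, groundspeed=124.5 kt
Leg 2: track=70.8°, groundspeed=174.0 kt
Leg 3: track=100.1°, groundspeed=192.8 kt
Leg 4: track=334.2°, groundspeed=97.4 kt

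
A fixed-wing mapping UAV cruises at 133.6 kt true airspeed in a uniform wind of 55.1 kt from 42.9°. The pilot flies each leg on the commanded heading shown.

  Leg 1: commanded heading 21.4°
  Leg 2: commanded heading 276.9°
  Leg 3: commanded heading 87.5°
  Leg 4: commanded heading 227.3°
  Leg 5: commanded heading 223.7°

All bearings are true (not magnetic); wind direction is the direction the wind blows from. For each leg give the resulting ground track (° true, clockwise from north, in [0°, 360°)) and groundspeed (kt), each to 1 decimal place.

Leg 1: track=7.6°, groundspeed=84.8 kt
Leg 2: track=261.9°, groundspeed=171.9 kt
Leg 3: track=109.8°, groundspeed=102.0 kt
Leg 4: track=226.0°, groundspeed=188.6 kt
Leg 5: track=223.5°, groundspeed=188.7 kt

Leg 1: heading 21.4°; drift -13.8° → track 7.6°, groundspeed 84.8 kt
Leg 2: heading 276.9°; drift -15.0° → track 261.9°, groundspeed 171.9 kt
Leg 3: heading 87.5°; drift +22.3° → track 109.8°, groundspeed 102.0 kt
Leg 4: heading 227.3°; drift -1.3° → track 226.0°, groundspeed 188.6 kt
Leg 5: heading 223.7°; drift -0.2° → track 223.5°, groundspeed 188.7 kt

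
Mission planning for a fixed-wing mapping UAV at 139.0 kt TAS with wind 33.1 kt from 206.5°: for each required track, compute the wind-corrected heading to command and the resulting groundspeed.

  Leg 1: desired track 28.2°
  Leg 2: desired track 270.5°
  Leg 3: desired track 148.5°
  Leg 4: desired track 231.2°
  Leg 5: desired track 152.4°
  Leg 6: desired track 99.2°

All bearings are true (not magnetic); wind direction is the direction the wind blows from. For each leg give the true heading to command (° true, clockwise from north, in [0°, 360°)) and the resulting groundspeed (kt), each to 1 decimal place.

Leg 1: desired track 28.2°; wind correction +0.4° → command heading 28.6°, groundspeed 172.1 kt
Leg 2: desired track 270.5°; wind correction -12.4° → command heading 258.1°, groundspeed 121.3 kt
Leg 3: desired track 148.5°; wind correction +11.7° → command heading 160.2°, groundspeed 118.6 kt
Leg 4: desired track 231.2°; wind correction -5.7° → command heading 225.5°, groundspeed 108.2 kt
Leg 5: desired track 152.4°; wind correction +11.1° → command heading 163.5°, groundspeed 117.0 kt
Leg 6: desired track 99.2°; wind correction +13.1° → command heading 112.3°, groundspeed 145.2 kt

Leg 1: heading=28.6°, groundspeed=172.1 kt
Leg 2: heading=258.1°, groundspeed=121.3 kt
Leg 3: heading=160.2°, groundspeed=118.6 kt
Leg 4: heading=225.5°, groundspeed=108.2 kt
Leg 5: heading=163.5°, groundspeed=117.0 kt
Leg 6: heading=112.3°, groundspeed=145.2 kt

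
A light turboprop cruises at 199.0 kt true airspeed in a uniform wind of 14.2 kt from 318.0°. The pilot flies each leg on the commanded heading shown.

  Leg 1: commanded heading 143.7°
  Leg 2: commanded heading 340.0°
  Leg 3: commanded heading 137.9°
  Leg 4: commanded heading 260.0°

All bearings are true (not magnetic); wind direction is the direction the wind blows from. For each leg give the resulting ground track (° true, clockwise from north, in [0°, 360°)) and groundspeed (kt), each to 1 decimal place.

Leg 1: track=143.3°, groundspeed=213.1 kt
Leg 2: track=341.6°, groundspeed=185.9 kt
Leg 3: track=137.9°, groundspeed=213.2 kt
Leg 4: track=256.4°, groundspeed=191.9 kt

Leg 1: heading 143.7°; drift -0.4° → track 143.3°, groundspeed 213.1 kt
Leg 2: heading 340.0°; drift +1.6° → track 341.6°, groundspeed 185.9 kt
Leg 3: heading 137.9°; drift +0.0° → track 137.9°, groundspeed 213.2 kt
Leg 4: heading 260.0°; drift -3.6° → track 256.4°, groundspeed 191.9 kt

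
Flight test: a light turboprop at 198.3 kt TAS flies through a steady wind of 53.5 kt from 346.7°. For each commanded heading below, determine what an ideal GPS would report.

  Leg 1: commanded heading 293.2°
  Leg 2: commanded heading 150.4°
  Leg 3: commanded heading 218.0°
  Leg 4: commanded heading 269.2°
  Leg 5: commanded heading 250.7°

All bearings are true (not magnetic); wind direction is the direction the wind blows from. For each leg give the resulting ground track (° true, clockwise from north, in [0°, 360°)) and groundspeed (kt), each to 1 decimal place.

Leg 1: track=278.7°, groundspeed=171.9 kt
Leg 2: track=153.8°, groundspeed=250.1 kt
Leg 3: track=207.8°, groundspeed=235.5 kt
Leg 4: track=253.6°, groundspeed=193.9 kt
Leg 5: track=236.1°, groundspeed=210.7 kt

Leg 1: heading 293.2°; drift -14.5° → track 278.7°, groundspeed 171.9 kt
Leg 2: heading 150.4°; drift +3.4° → track 153.8°, groundspeed 250.1 kt
Leg 3: heading 218.0°; drift -10.2° → track 207.8°, groundspeed 235.5 kt
Leg 4: heading 269.2°; drift -15.6° → track 253.6°, groundspeed 193.9 kt
Leg 5: heading 250.7°; drift -14.6° → track 236.1°, groundspeed 210.7 kt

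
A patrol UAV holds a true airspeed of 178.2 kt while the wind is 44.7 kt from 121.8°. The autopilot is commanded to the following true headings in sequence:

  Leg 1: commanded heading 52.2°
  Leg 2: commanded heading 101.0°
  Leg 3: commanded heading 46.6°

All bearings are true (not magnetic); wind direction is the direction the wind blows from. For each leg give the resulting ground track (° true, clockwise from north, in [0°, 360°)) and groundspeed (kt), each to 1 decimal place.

Leg 1: track=37.8°, groundspeed=167.9 kt
Leg 2: track=94.4°, groundspeed=137.3 kt
Leg 3: track=32.1°, groundspeed=172.3 kt

Leg 1: heading 52.2°; drift -14.4° → track 37.8°, groundspeed 167.9 kt
Leg 2: heading 101.0°; drift -6.6° → track 94.4°, groundspeed 137.3 kt
Leg 3: heading 46.6°; drift -14.5° → track 32.1°, groundspeed 172.3 kt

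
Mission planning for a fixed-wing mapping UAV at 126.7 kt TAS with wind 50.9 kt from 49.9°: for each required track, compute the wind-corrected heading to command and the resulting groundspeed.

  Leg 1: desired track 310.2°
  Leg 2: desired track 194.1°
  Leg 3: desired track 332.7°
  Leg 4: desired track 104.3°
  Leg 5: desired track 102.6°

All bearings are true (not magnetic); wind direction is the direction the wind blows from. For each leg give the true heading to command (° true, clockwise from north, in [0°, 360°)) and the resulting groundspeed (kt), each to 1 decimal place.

Leg 1: desired track 310.2°; wind correction +23.3° → command heading 333.5°, groundspeed 124.9 kt
Leg 2: desired track 194.1°; wind correction -13.6° → command heading 180.5°, groundspeed 164.4 kt
Leg 3: desired track 332.7°; wind correction +23.1° → command heading 355.8°, groundspeed 105.3 kt
Leg 4: desired track 104.3°; wind correction -19.1° → command heading 85.2°, groundspeed 90.1 kt
Leg 5: desired track 102.6°; wind correction -18.6° → command heading 84.0°, groundspeed 89.2 kt

Leg 1: heading=333.5°, groundspeed=124.9 kt
Leg 2: heading=180.5°, groundspeed=164.4 kt
Leg 3: heading=355.8°, groundspeed=105.3 kt
Leg 4: heading=85.2°, groundspeed=90.1 kt
Leg 5: heading=84.0°, groundspeed=89.2 kt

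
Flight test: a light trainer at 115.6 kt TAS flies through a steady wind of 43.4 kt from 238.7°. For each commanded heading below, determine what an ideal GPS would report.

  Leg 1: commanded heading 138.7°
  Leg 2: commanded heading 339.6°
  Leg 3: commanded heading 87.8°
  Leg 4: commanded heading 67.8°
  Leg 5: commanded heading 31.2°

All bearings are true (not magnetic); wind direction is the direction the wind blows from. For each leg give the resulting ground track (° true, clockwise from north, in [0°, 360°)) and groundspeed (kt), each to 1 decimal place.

Leg 1: heading 138.7°; drift -19.1° → track 119.6°, groundspeed 130.3 kt
Leg 2: heading 339.6°; drift +19.0° → track 358.6°, groundspeed 130.9 kt
Leg 3: heading 87.8°; drift -7.8° → track 80.0°, groundspeed 155.0 kt
Leg 4: heading 67.8°; drift -2.5° → track 65.3°, groundspeed 158.6 kt
Leg 5: heading 31.2°; drift +7.4° → track 38.6°, groundspeed 155.4 kt

Leg 1: track=119.6°, groundspeed=130.3 kt
Leg 2: track=358.6°, groundspeed=130.9 kt
Leg 3: track=80.0°, groundspeed=155.0 kt
Leg 4: track=65.3°, groundspeed=158.6 kt
Leg 5: track=38.6°, groundspeed=155.4 kt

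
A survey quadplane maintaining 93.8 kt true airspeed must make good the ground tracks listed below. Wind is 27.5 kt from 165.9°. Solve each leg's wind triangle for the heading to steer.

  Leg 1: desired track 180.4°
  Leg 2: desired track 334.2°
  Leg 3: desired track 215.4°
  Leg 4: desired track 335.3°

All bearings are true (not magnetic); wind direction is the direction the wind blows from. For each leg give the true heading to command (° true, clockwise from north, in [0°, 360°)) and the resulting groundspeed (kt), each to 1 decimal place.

Leg 1: desired track 180.4°; wind correction -4.2° → command heading 176.2°, groundspeed 66.9 kt
Leg 2: desired track 334.2°; wind correction -3.4° → command heading 330.8°, groundspeed 120.6 kt
Leg 3: desired track 215.4°; wind correction -12.9° → command heading 202.5°, groundspeed 73.6 kt
Leg 4: desired track 335.3°; wind correction -3.1° → command heading 332.2°, groundspeed 120.7 kt

Leg 1: heading=176.2°, groundspeed=66.9 kt
Leg 2: heading=330.8°, groundspeed=120.6 kt
Leg 3: heading=202.5°, groundspeed=73.6 kt
Leg 4: heading=332.2°, groundspeed=120.7 kt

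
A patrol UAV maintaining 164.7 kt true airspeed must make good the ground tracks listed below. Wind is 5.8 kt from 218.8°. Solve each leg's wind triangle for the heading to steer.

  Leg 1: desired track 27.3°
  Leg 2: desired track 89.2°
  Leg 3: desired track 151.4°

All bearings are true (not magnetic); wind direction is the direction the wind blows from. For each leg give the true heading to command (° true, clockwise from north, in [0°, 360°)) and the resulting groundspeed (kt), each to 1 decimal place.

Leg 1: heading=26.9°, groundspeed=170.4 kt
Leg 2: heading=90.8°, groundspeed=168.3 kt
Leg 3: heading=153.3°, groundspeed=162.4 kt

Leg 1: desired track 27.3°; wind correction -0.4° → command heading 26.9°, groundspeed 170.4 kt
Leg 2: desired track 89.2°; wind correction +1.6° → command heading 90.8°, groundspeed 168.3 kt
Leg 3: desired track 151.4°; wind correction +1.9° → command heading 153.3°, groundspeed 162.4 kt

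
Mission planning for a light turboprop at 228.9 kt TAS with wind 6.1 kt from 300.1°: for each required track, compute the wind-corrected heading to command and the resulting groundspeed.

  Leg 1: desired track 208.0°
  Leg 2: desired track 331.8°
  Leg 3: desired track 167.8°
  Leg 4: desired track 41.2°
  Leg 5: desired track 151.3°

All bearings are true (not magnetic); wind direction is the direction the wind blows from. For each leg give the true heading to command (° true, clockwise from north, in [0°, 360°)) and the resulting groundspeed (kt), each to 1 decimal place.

Leg 1: desired track 208.0°; wind correction +1.5° → command heading 209.5°, groundspeed 229.0 kt
Leg 2: desired track 331.8°; wind correction -0.8° → command heading 331.0°, groundspeed 223.7 kt
Leg 3: desired track 167.8°; wind correction +1.1° → command heading 168.9°, groundspeed 233.0 kt
Leg 4: desired track 41.2°; wind correction -1.5° → command heading 39.7°, groundspeed 230.0 kt
Leg 5: desired track 151.3°; wind correction +0.8° → command heading 152.1°, groundspeed 234.1 kt

Leg 1: heading=209.5°, groundspeed=229.0 kt
Leg 2: heading=331.0°, groundspeed=223.7 kt
Leg 3: heading=168.9°, groundspeed=233.0 kt
Leg 4: heading=39.7°, groundspeed=230.0 kt
Leg 5: heading=152.1°, groundspeed=234.1 kt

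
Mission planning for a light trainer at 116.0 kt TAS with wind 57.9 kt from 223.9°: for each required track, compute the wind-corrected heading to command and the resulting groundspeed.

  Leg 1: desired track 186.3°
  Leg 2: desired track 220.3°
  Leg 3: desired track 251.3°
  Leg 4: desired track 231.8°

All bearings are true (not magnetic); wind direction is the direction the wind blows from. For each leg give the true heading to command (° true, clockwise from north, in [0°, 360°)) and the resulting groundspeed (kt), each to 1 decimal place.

Leg 1: desired track 186.3°; wind correction +17.7° → command heading 204.0°, groundspeed 64.6 kt
Leg 2: desired track 220.3°; wind correction +1.8° → command heading 222.1°, groundspeed 58.2 kt
Leg 3: desired track 251.3°; wind correction -13.3° → command heading 238.0°, groundspeed 61.5 kt
Leg 4: desired track 231.8°; wind correction -3.9° → command heading 227.9°, groundspeed 58.4 kt

Leg 1: heading=204.0°, groundspeed=64.6 kt
Leg 2: heading=222.1°, groundspeed=58.2 kt
Leg 3: heading=238.0°, groundspeed=61.5 kt
Leg 4: heading=227.9°, groundspeed=58.4 kt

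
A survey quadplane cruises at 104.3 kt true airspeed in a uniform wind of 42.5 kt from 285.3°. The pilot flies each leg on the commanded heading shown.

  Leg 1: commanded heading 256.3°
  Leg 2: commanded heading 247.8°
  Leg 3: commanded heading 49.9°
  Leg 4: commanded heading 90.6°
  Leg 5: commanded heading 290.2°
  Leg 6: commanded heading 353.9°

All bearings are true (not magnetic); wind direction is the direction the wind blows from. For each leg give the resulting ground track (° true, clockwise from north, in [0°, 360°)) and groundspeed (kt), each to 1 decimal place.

Leg 1: heading 256.3°; drift -17.1° → track 239.2°, groundspeed 70.2 kt
Leg 2: heading 247.8°; drift -20.1° → track 227.7°, groundspeed 75.2 kt
Leg 3: heading 49.9°; drift +15.2° → track 65.1°, groundspeed 133.1 kt
Leg 4: heading 90.6°; drift +4.2° → track 94.8°, groundspeed 145.8 kt
Leg 5: heading 290.2°; drift +3.4° → track 293.6°, groundspeed 62.1 kt
Leg 6: heading 353.9°; drift +24.0° → track 17.9°, groundspeed 97.2 kt

Leg 1: track=239.2°, groundspeed=70.2 kt
Leg 2: track=227.7°, groundspeed=75.2 kt
Leg 3: track=65.1°, groundspeed=133.1 kt
Leg 4: track=94.8°, groundspeed=145.8 kt
Leg 5: track=293.6°, groundspeed=62.1 kt
Leg 6: track=17.9°, groundspeed=97.2 kt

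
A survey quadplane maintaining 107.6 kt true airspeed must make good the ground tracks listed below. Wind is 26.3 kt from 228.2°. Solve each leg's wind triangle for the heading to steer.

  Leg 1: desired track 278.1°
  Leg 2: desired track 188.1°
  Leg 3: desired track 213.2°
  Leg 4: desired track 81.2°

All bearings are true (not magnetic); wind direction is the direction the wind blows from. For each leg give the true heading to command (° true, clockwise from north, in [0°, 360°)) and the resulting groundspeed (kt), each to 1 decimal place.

Leg 1: desired track 278.1°; wind correction -10.8° → command heading 267.3°, groundspeed 88.8 kt
Leg 2: desired track 188.1°; wind correction +9.1° → command heading 197.2°, groundspeed 86.1 kt
Leg 3: desired track 213.2°; wind correction +3.6° → command heading 216.8°, groundspeed 82.0 kt
Leg 4: desired track 81.2°; wind correction +7.7° → command heading 88.9°, groundspeed 128.7 kt

Leg 1: heading=267.3°, groundspeed=88.8 kt
Leg 2: heading=197.2°, groundspeed=86.1 kt
Leg 3: heading=216.8°, groundspeed=82.0 kt
Leg 4: heading=88.9°, groundspeed=128.7 kt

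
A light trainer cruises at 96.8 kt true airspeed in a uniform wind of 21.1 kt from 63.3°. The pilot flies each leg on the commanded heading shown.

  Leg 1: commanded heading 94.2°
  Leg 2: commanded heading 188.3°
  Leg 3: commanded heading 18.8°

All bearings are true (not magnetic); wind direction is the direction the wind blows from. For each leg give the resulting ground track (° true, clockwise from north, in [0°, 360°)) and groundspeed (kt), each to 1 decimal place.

Leg 1: heading 94.2°; drift +7.8° → track 102.0°, groundspeed 79.4 kt
Leg 2: heading 188.3°; drift +9.0° → track 197.3°, groundspeed 110.3 kt
Leg 3: heading 18.8°; drift -10.3° → track 8.5°, groundspeed 83.1 kt

Leg 1: track=102.0°, groundspeed=79.4 kt
Leg 2: track=197.3°, groundspeed=110.3 kt
Leg 3: track=8.5°, groundspeed=83.1 kt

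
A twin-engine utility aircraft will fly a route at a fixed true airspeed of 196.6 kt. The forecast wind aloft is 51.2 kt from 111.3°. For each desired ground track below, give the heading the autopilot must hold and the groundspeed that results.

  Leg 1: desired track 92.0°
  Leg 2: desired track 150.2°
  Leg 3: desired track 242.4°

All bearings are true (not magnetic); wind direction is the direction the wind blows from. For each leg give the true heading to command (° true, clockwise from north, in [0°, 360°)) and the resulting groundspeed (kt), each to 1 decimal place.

Leg 1: desired track 92.0°; wind correction +4.9° → command heading 96.9°, groundspeed 147.5 kt
Leg 2: desired track 150.2°; wind correction -9.4° → command heading 140.8°, groundspeed 154.1 kt
Leg 3: desired track 242.4°; wind correction -11.3° → command heading 231.1°, groundspeed 226.4 kt

Leg 1: heading=96.9°, groundspeed=147.5 kt
Leg 2: heading=140.8°, groundspeed=154.1 kt
Leg 3: heading=231.1°, groundspeed=226.4 kt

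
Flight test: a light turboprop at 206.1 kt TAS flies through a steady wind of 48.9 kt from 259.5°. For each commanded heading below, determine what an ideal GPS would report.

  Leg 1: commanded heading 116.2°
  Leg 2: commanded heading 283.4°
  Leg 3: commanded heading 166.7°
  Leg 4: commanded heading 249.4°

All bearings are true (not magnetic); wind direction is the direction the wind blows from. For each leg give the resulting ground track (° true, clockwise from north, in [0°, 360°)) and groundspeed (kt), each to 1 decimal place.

Leg 1: track=109.4°, groundspeed=247.0 kt
Leg 2: track=290.4°, groundspeed=162.6 kt
Leg 3: track=153.5°, groundspeed=214.1 kt
Leg 4: track=246.3°, groundspeed=158.2 kt

Leg 1: heading 116.2°; drift -6.8° → track 109.4°, groundspeed 247.0 kt
Leg 2: heading 283.4°; drift +7.0° → track 290.4°, groundspeed 162.6 kt
Leg 3: heading 166.7°; drift -13.2° → track 153.5°, groundspeed 214.1 kt
Leg 4: heading 249.4°; drift -3.1° → track 246.3°, groundspeed 158.2 kt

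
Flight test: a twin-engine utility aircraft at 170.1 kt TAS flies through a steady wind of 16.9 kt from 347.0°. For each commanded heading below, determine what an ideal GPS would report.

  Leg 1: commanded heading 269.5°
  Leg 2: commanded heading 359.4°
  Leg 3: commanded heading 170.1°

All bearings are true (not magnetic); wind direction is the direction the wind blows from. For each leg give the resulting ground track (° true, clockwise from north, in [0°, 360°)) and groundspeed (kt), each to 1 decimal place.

Leg 1: track=263.8°, groundspeed=167.3 kt
Leg 2: track=0.8°, groundspeed=153.6 kt
Leg 3: track=169.8°, groundspeed=187.0 kt

Leg 1: heading 269.5°; drift -5.7° → track 263.8°, groundspeed 167.3 kt
Leg 2: heading 359.4°; drift +1.4° → track 0.8°, groundspeed 153.6 kt
Leg 3: heading 170.1°; drift -0.3° → track 169.8°, groundspeed 187.0 kt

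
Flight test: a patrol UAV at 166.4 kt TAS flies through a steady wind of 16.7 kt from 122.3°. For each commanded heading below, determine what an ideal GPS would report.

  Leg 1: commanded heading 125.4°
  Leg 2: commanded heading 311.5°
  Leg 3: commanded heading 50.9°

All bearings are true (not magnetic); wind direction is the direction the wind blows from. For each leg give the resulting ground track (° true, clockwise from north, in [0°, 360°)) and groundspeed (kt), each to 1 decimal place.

Leg 1: track=125.7°, groundspeed=149.7 kt
Leg 2: track=310.7°, groundspeed=182.9 kt
Leg 3: track=45.3°, groundspeed=161.8 kt

Leg 1: heading 125.4°; drift +0.3° → track 125.7°, groundspeed 149.7 kt
Leg 2: heading 311.5°; drift -0.8° → track 310.7°, groundspeed 182.9 kt
Leg 3: heading 50.9°; drift -5.6° → track 45.3°, groundspeed 161.8 kt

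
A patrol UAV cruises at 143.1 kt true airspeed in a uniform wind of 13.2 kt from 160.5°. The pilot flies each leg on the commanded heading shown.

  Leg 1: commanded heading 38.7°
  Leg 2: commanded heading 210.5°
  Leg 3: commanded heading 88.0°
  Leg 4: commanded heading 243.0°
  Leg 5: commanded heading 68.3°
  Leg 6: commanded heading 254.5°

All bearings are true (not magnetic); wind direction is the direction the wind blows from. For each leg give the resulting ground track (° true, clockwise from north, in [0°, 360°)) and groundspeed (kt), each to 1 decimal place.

Leg 1: heading 38.7°; drift -4.3° → track 34.4°, groundspeed 150.5 kt
Leg 2: heading 210.5°; drift +4.3° → track 214.8°, groundspeed 135.0 kt
Leg 3: heading 88.0°; drift -5.2° → track 82.8°, groundspeed 139.7 kt
Leg 4: heading 243.0°; drift +5.3° → track 248.3°, groundspeed 142.0 kt
Leg 5: heading 68.3°; drift -5.2° → track 63.1°, groundspeed 144.2 kt
Leg 6: heading 254.5°; drift +5.2° → track 259.7°, groundspeed 144.6 kt

Leg 1: track=34.4°, groundspeed=150.5 kt
Leg 2: track=214.8°, groundspeed=135.0 kt
Leg 3: track=82.8°, groundspeed=139.7 kt
Leg 4: track=248.3°, groundspeed=142.0 kt
Leg 5: track=63.1°, groundspeed=144.2 kt
Leg 6: track=259.7°, groundspeed=144.6 kt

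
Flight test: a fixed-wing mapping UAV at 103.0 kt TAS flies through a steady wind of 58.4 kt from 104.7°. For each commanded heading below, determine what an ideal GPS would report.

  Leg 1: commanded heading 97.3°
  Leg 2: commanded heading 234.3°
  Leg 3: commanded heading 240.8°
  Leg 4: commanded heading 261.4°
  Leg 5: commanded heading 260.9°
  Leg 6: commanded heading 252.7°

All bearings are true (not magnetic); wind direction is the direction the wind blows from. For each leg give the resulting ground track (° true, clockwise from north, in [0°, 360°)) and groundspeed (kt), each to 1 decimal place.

Leg 1: track=87.8°, groundspeed=45.7 kt
Leg 2: track=252.1°, groundspeed=147.3 kt
Leg 3: track=256.4°, groundspeed=150.6 kt
Leg 4: track=269.8°, groundspeed=158.3 kt
Leg 5: track=269.5°, groundspeed=158.2 kt
Leg 6: track=264.2°, groundspeed=155.6 kt

Leg 1: heading 97.3°; drift -9.5° → track 87.8°, groundspeed 45.7 kt
Leg 2: heading 234.3°; drift +17.8° → track 252.1°, groundspeed 147.3 kt
Leg 3: heading 240.8°; drift +15.6° → track 256.4°, groundspeed 150.6 kt
Leg 4: heading 261.4°; drift +8.4° → track 269.8°, groundspeed 158.3 kt
Leg 5: heading 260.9°; drift +8.6° → track 269.5°, groundspeed 158.2 kt
Leg 6: heading 252.7°; drift +11.5° → track 264.2°, groundspeed 155.6 kt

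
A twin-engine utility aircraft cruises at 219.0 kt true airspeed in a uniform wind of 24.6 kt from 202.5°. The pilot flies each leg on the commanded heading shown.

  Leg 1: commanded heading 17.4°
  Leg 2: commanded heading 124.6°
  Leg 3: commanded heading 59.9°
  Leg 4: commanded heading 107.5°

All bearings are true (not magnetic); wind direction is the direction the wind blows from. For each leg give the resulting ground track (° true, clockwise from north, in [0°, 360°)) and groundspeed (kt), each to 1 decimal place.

Leg 1: track=17.9°, groundspeed=243.5 kt
Leg 2: track=118.2°, groundspeed=215.2 kt
Leg 3: track=56.3°, groundspeed=239.0 kt
Leg 4: track=101.2°, groundspeed=222.5 kt

Leg 1: heading 17.4°; drift +0.5° → track 17.9°, groundspeed 243.5 kt
Leg 2: heading 124.6°; drift -6.4° → track 118.2°, groundspeed 215.2 kt
Leg 3: heading 59.9°; drift -3.6° → track 56.3°, groundspeed 239.0 kt
Leg 4: heading 107.5°; drift -6.3° → track 101.2°, groundspeed 222.5 kt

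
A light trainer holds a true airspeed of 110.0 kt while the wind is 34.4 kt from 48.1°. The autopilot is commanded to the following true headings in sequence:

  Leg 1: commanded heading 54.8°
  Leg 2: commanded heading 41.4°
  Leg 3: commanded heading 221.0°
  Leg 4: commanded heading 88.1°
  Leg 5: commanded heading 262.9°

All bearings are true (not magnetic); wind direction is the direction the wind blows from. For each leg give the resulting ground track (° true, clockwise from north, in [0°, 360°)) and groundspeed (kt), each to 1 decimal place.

Leg 1: heading 54.8°; drift +3.0° → track 57.8°, groundspeed 75.9 kt
Leg 2: heading 41.4°; drift -3.0° → track 38.4°, groundspeed 75.9 kt
Leg 3: heading 221.0°; drift +1.7° → track 222.7°, groundspeed 144.2 kt
Leg 4: heading 88.1°; drift +14.8° → track 102.9°, groundspeed 86.5 kt
Leg 5: heading 262.9°; drift -8.1° → track 254.8°, groundspeed 139.6 kt

Leg 1: track=57.8°, groundspeed=75.9 kt
Leg 2: track=38.4°, groundspeed=75.9 kt
Leg 3: track=222.7°, groundspeed=144.2 kt
Leg 4: track=102.9°, groundspeed=86.5 kt
Leg 5: track=254.8°, groundspeed=139.6 kt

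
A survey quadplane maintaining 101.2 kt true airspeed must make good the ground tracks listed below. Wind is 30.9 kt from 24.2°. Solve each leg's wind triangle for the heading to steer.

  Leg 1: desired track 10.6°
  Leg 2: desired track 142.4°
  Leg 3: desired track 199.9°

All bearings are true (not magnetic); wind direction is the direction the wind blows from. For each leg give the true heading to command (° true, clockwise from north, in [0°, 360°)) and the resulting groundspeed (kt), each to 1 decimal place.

Leg 1: desired track 10.6°; wind correction +4.1° → command heading 14.7°, groundspeed 70.9 kt
Leg 2: desired track 142.4°; wind correction -15.6° → command heading 126.8°, groundspeed 112.1 kt
Leg 3: desired track 199.9°; wind correction -1.3° → command heading 198.6°, groundspeed 132.0 kt

Leg 1: heading=14.7°, groundspeed=70.9 kt
Leg 2: heading=126.8°, groundspeed=112.1 kt
Leg 3: heading=198.6°, groundspeed=132.0 kt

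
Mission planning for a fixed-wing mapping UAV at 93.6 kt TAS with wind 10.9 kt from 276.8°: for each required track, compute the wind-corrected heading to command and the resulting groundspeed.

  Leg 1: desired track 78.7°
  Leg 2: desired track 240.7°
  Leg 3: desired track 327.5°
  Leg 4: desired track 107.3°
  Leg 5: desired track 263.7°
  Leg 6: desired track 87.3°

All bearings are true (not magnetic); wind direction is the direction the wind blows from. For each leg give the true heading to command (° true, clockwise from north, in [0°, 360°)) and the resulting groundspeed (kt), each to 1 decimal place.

Leg 1: desired track 78.7°; wind correction -2.1° → command heading 76.6°, groundspeed 103.9 kt
Leg 2: desired track 240.7°; wind correction +3.9° → command heading 244.6°, groundspeed 84.6 kt
Leg 3: desired track 327.5°; wind correction -5.2° → command heading 322.3°, groundspeed 86.3 kt
Leg 4: desired track 107.3°; wind correction +1.2° → command heading 108.5°, groundspeed 104.3 kt
Leg 5: desired track 263.7°; wind correction +1.5° → command heading 265.2°, groundspeed 83.0 kt
Leg 6: desired track 87.3°; wind correction -1.1° → command heading 86.2°, groundspeed 104.3 kt

Leg 1: heading=76.6°, groundspeed=103.9 kt
Leg 2: heading=244.6°, groundspeed=84.6 kt
Leg 3: heading=322.3°, groundspeed=86.3 kt
Leg 4: heading=108.5°, groundspeed=104.3 kt
Leg 5: heading=265.2°, groundspeed=83.0 kt
Leg 6: heading=86.2°, groundspeed=104.3 kt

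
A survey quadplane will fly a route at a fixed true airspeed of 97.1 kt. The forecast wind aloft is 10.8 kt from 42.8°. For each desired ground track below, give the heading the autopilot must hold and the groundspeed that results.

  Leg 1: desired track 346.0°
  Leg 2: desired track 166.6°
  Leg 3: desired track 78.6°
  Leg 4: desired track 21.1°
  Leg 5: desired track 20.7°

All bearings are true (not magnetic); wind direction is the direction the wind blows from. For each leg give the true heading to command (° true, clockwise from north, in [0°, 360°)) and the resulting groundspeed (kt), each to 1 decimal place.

Leg 1: desired track 346.0°; wind correction +5.3° → command heading 351.3°, groundspeed 90.8 kt
Leg 2: desired track 166.6°; wind correction -5.3° → command heading 161.3°, groundspeed 102.7 kt
Leg 3: desired track 78.6°; wind correction -3.7° → command heading 74.9°, groundspeed 88.1 kt
Leg 4: desired track 21.1°; wind correction +2.4° → command heading 23.5°, groundspeed 87.0 kt
Leg 5: desired track 20.7°; wind correction +2.4° → command heading 23.1°, groundspeed 87.0 kt

Leg 1: heading=351.3°, groundspeed=90.8 kt
Leg 2: heading=161.3°, groundspeed=102.7 kt
Leg 3: heading=74.9°, groundspeed=88.1 kt
Leg 4: heading=23.5°, groundspeed=87.0 kt
Leg 5: heading=23.1°, groundspeed=87.0 kt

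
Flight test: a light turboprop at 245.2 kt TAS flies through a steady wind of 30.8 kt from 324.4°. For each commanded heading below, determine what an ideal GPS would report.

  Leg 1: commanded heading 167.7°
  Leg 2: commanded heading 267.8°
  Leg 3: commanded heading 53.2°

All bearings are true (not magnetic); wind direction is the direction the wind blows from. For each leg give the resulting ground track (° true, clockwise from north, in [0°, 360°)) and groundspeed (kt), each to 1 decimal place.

Leg 1: track=165.1°, groundspeed=273.8 kt
Leg 2: track=261.4°, groundspeed=229.7 kt
Leg 3: track=60.4°, groundspeed=246.5 kt

Leg 1: heading 167.7°; drift -2.6° → track 165.1°, groundspeed 273.8 kt
Leg 2: heading 267.8°; drift -6.4° → track 261.4°, groundspeed 229.7 kt
Leg 3: heading 53.2°; drift +7.2° → track 60.4°, groundspeed 246.5 kt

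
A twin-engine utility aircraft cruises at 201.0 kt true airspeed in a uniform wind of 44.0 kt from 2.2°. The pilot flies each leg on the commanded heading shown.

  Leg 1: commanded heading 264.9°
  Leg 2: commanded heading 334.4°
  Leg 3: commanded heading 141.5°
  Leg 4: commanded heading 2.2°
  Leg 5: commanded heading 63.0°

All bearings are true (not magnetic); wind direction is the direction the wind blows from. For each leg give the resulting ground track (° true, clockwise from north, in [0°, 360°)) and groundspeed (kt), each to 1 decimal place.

Leg 1: heading 264.9°; drift -11.9° → track 253.0°, groundspeed 211.2 kt
Leg 2: heading 334.4°; drift -7.2° → track 327.2°, groundspeed 163.4 kt
Leg 3: heading 141.5°; drift +7.0° → track 148.5°, groundspeed 236.1 kt
Leg 4: heading 2.2°; drift +0.0° → track 2.2°, groundspeed 157.0 kt
Leg 5: heading 63.0°; drift +12.1° → track 75.1°, groundspeed 183.6 kt

Leg 1: track=253.0°, groundspeed=211.2 kt
Leg 2: track=327.2°, groundspeed=163.4 kt
Leg 3: track=148.5°, groundspeed=236.1 kt
Leg 4: track=2.2°, groundspeed=157.0 kt
Leg 5: track=75.1°, groundspeed=183.6 kt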